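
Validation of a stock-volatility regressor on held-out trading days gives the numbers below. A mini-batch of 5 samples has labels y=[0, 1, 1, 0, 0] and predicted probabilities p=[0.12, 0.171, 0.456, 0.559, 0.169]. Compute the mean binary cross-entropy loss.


L[0] = -ln(1-0.12) = -ln(0.88) = 0.1278
L[1] = -ln(0.171) = 1.7661
L[2] = -ln(0.456) = 0.7853
L[3] = -ln(1-0.559) = -ln(0.441) = 0.8187
L[4] = -ln(1-0.169) = -ln(0.831) = 0.1851
mean = (0.1278 + 1.7661 + 0.7853 + 0.8187 + 0.1851)/5 = 0.7366

0.7366


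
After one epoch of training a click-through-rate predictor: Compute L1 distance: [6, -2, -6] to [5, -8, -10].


d = |6-5| + |-2+ 8| + |-6+ 10|
  = 1 + 6 + 4
  = 11

11


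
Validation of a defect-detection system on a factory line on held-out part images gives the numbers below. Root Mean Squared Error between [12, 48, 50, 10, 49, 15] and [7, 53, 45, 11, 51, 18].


MSE = 89/6 = 14.8333
RMSE = √(89/6) = 3.8514

3.8514


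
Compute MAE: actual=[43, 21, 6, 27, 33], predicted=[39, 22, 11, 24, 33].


Absolute errors: |43-39|=4, |21-22|=1, |6-11|=5, |27-24|=3, |33-33|=0
Sum = 13
MAE = 13/5 = 13/5

13/5


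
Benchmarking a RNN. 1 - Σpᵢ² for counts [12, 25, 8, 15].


Probabilities: [12/60, 25/60, 8/60, 15/60] ≈ [0.2, 0.4167, 0.1333, 0.25]
Σpᵢ² = (144 + 625 + 64 + 225)/60² = 1058/3600
Gini = 1 - Σpᵢ² = 1 - 1058/3600 = 0.7061

0.7061


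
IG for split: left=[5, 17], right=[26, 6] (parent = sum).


Parent = [31, 23], H_parent = 0.9841
H_left = 0.7732 (n=22), H_right = 0.6962 (n=32)
H_children = (22/54)·0.7732 + (32/54)·0.6962 = 0.7276
IG = 0.9841 - 0.7276 = 0.2565

0.2565


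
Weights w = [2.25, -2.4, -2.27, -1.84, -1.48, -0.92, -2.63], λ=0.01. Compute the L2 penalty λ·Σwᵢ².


‖w‖₂² = (2.25)² + (-2.4)² + (-2.27)² + (-1.84)² + (-1.48)² + (-0.92)² + (-2.63)²
     = 5.0625 + 5.76 + 5.1529 + 3.3856 + 2.1904 + 0.8464 + 6.9169
     = 29.3147
λ·‖w‖₂² = 0.01·29.3147 = 0.293147

0.293147


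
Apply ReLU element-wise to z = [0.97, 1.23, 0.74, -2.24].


ReLU(0.97) = max(0, 0.97) = 0.97
ReLU(1.23) = max(0, 1.23) = 1.23
ReLU(0.74) = max(0, 0.74) = 0.74
ReLU(-2.24) = max(0, -2.24) = 0.0
result = [0.97, 1.23, 0.74, 0.0]

[0.97, 1.23, 0.74, 0.0]


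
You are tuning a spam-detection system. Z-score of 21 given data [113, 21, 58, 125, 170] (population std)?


μ = 97.4, σ = 52.2785
z = (21 - 97.4)/52.2785 = -1.4614

-1.4614


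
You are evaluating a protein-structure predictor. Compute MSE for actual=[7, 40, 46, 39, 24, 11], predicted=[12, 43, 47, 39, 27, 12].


Squared errors: (7-12)²=25, (40-43)²=9, (46-47)²=1, (39-39)²=0, (24-27)²=9, (11-12)²=1
Sum = 45
MSE = 45/6 = 15/2

15/2


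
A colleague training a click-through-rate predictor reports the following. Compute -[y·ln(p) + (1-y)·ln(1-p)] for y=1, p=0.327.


BCE = -[y·ln(p) + (1-y)·ln(1-p)]
= -1·ln(0.327) - 0
= -ln(0.327) = 1.1178

1.1178


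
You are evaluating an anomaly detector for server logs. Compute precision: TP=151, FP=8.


Precision = TP/(TP+FP)
= 151/(151+8)
= 151/159 = 94.97%

94.97%


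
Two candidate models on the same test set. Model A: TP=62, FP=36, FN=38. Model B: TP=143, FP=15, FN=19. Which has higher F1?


Model A: P=62/98=0.6327, R=62/100=0.62, F1=2PR/(P+R)=2TP/(2TP+FP+FN)=124/198=0.6263
Model B: P=143/158=0.9051, R=143/162=0.8827, F1=2PR/(P+R)=2TP/(2TP+FP+FN)=286/320=0.8938
0.6263 < 0.8938 → Model B

Model B


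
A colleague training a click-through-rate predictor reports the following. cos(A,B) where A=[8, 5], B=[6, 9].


A·B = 8·6 + 5·9 = 93
‖A‖ = √89 = 9.434, ‖B‖ = √117 = 10.8167
cos = 93/(√89·√117) = 93/√10413 = 0.9114

0.9114


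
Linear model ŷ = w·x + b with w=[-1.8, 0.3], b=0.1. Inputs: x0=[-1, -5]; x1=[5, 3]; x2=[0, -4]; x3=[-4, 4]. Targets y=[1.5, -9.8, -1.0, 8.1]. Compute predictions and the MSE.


ŷ0 = (-1.8)·(-1) + (0.3)·(-5) + 0.1 = 0.4
ŷ1 = (-1.8)·(5) + (0.3)·(3) + 0.1 = -8.0
ŷ2 = (-1.8)·(0) + (0.3)·(-4) + 0.1 = -1.1
ŷ3 = (-1.8)·(-4) + (0.3)·(4) + 0.1 = 8.5
errors² = [1.21, 3.24, 0.01, 0.16]
MSE = 4.6200/4 = 1.155

1.155


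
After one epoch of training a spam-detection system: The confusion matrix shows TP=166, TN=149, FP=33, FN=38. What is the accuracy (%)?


Accuracy = (TP+TN)/(TP+TN+FP+FN)
= (166+149)/(386)
= 315/386 = 81.61%

81.61%


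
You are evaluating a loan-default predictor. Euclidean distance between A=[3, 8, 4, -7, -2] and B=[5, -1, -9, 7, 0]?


d = √((3-5)² + (8+ 1)² + (4+ 9)² + (-7-7)² + (-2-0)²)
  = √(4 + 81 + 169 + 196 + 4)
  = √454 = 21.3073

21.3073


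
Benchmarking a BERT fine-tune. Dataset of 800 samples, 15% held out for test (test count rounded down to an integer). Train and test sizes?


Test = ⌊800·15/100⌋ = 120
Train = 800 - 120 = 680

Train: 680, Test: 120


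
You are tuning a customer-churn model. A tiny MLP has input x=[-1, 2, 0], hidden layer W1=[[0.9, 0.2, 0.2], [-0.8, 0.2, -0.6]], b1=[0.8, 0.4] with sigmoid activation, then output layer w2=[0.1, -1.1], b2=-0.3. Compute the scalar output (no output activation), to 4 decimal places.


z1[0] = (0.9)·(-1) + (0.2)·(2) + (0.2)·(0) + 0.8 = 0.3
z1[1] = (-0.8)·(-1) + (0.2)·(2) + (-0.6)·(0) + 0.4 = 1.6
h = sigmoid(z1) = [0.5744, 0.832]
output = (0.1)·(0.5744) + (-1.1)·(0.832) - 0.3 = -1.1578

-1.1578


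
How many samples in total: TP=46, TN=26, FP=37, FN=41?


Total = TP + TN + FP + FN
= 46 + 26 + 37 + 41
= 150
(Predicted positive: 83, predicted negative: 67)

150


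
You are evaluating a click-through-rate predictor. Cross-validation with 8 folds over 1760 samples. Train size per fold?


Fold size = 1760/8 = 220
Training per fold = 1760 - 220 = 1540

1540


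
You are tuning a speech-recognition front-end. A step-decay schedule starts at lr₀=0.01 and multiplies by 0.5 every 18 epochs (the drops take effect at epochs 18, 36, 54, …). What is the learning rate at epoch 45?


n_drops = ⌊45/18⌋ = 2
lr = 0.01·0.5^2 = 0.01·0.25 = 0.0025

0.0025


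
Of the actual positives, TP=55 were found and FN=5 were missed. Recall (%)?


Recall = TP/(TP+FN)
= 55/(55+5)
= 55/60 = 91.67%

91.67%


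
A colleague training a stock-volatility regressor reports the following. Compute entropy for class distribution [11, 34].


Probabilities: [11/45, 34/45] ≈ [0.2444, 0.7556]
H = -((11/45)·log₂(11/45) + (34/45)·log₂(34/45))
  = 0.8024 bits

0.8024 bits


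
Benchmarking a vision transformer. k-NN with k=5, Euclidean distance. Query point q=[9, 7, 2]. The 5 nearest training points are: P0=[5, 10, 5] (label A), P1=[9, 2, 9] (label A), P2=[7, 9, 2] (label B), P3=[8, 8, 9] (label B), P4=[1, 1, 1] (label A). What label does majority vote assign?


d(q,P0) = 5.831  (label A)
d(q,P1) = 8.6023  (label A)
d(q,P2) = 2.8284  (label B)
d(q,P3) = 7.1414  (label B)
d(q,P4) = 10.0499  (label A)
Votes: A=3, B=2
Majority → A

A


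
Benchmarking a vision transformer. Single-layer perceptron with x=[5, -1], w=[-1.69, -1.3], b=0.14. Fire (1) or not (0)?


z = (5)·(-1.69) + (-1)·(-1.3) + 0.14
  = -7.01
step(z) = 0 (z<0)

0


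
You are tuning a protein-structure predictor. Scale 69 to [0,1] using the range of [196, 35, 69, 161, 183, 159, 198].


min=35, max=198
(69-35)/(198-35) = 34/163 = 0.2086

0.2086


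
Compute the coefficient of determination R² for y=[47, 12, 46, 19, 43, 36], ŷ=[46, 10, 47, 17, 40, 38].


ȳ = 33.8333
SS_res = Σ(y-ŷ)² = 23
SS_tot = Σ(y-ȳ)² = 1106.83
R² = 1 - SS_res/SS_tot = 1 - 0.0208 = 0.9792

0.9792


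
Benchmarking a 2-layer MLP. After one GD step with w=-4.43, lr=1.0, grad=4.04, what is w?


w_new = w - α·∇
= -4.43 - 1.0·4.04
= -4.43 - 4.04
= -8.47

-8.47


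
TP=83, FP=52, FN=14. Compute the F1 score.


Precision = 83/135 = 0.6148
Recall = 83/97 = 0.8557
F1 = 2·P·R/(P+R) = 2·TP/(2·TP+FP+FN) = 166/(166+52+14) = 166/232 = 0.7155

0.7155


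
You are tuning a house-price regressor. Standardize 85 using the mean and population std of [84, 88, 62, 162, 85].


μ = 96.2, σ = 34.1784
z = (85 - 96.2)/34.1784 = -0.3277

-0.3277


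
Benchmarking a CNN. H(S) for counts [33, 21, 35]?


Probabilities: [33/89, 21/89, 35/89] ≈ [0.3708, 0.236, 0.3933]
H = -((33/89)·log₂(33/89) + (21/89)·log₂(21/89) + (35/89)·log₂(35/89))
  = 1.5518 bits

1.5518 bits


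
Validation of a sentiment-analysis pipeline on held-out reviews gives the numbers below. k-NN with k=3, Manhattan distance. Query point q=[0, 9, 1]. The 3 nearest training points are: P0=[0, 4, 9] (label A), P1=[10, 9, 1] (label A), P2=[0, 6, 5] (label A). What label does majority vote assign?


d(q,P0) = 13  (label A)
d(q,P1) = 10  (label A)
d(q,P2) = 7  (label A)
Votes: A=3, B=0
Majority → A

A


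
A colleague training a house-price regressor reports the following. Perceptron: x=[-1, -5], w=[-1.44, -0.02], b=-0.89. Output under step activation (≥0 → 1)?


z = (-1)·(-1.44) + (-5)·(-0.02) - 0.89
  = 0.65
step(z) = 1 (z≥0)

1


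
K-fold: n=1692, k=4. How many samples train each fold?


Fold size = 1692/4 = 423
Training per fold = 1692 - 423 = 1269

1269


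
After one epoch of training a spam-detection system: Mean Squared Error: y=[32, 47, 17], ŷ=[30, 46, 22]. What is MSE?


Squared errors: (32-30)²=4, (47-46)²=1, (17-22)²=25
Sum = 30
MSE = 30/3 = 10

10


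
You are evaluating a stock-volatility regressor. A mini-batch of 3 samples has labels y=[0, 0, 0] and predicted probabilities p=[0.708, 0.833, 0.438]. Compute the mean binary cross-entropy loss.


L[0] = -ln(1-0.708) = -ln(0.292) = 1.231
L[1] = -ln(1-0.833) = -ln(0.167) = 1.7898
L[2] = -ln(1-0.438) = -ln(0.562) = 0.5763
mean = (1.231 + 1.7898 + 0.5763)/3 = 1.199

1.199


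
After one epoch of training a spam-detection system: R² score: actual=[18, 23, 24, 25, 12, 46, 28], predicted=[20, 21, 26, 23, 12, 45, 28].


ȳ = 25.1429
SS_res = Σ(y-ŷ)² = 17
SS_tot = Σ(y-ȳ)² = 672.86
R² = 1 - SS_res/SS_tot = 1 - 0.0253 = 0.9747

0.9747


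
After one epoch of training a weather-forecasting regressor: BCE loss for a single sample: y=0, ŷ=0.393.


BCE = -[y·ln(p) + (1-y)·ln(1-p)]
= -0 - 1·ln(1-0.393)
= -ln(0.607) = 0.4992

0.4992


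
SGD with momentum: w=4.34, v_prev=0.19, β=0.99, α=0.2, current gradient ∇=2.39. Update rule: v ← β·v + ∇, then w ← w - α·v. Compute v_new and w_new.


v_new = 0.99·0.19 + 2.39 = 0.1881 + 2.39 = 2.5781
w_new = 4.34 - 0.2·2.5781 = 4.34 - 0.51562 = 3.82438

v_new=2.5781, w_new=3.82438


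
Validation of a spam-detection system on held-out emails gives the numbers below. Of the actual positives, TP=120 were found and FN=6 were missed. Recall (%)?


Recall = TP/(TP+FN)
= 120/(120+6)
= 120/126 = 95.24%

95.24%


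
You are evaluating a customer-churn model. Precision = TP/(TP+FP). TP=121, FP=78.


Precision = TP/(TP+FP)
= 121/(121+78)
= 121/199 = 60.8%

60.8%


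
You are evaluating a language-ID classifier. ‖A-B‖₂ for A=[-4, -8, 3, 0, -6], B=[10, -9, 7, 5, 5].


d = √((-4-10)² + (-8+ 9)² + (3-7)² + (0-5)² + (-6-5)²)
  = √(196 + 1 + 16 + 25 + 121)
  = √359 = 18.9473

18.9473


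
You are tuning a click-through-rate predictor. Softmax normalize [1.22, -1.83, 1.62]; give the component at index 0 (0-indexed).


Exponentials: e^1.22=3.3872, e^-1.83=0.1604, e^1.62=5.0531
Sum = 8.6007
Softmax = [0.3938, 0.0187, 0.5875]
p[0] = 3.3872/8.6007 = 0.3938

0.3938


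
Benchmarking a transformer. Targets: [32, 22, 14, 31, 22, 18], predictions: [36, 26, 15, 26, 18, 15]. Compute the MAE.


Absolute errors: |32-36|=4, |22-26|=4, |14-15|=1, |31-26|=5, |22-18|=4, |18-15|=3
Sum = 21
MAE = 21/6 = 7/2

7/2


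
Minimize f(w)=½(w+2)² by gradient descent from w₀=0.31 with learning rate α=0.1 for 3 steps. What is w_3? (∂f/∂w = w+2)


step 1: grad = 0.31+2 = 2.31; w = 0.31 - 0.1·(2.31) = 0.079
step 2: grad = 0.079+2 = 2.079; w = 0.079 - 0.1·(2.079) = -0.1289
step 3: grad = -0.1289+2 = 1.8711; w = -0.1289 - 0.1·(1.8711) = -0.31601

-0.31601


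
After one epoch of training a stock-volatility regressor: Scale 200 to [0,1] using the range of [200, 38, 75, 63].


min=38, max=200
(200-38)/(200-38) = 162/162 = 1.0

1.0


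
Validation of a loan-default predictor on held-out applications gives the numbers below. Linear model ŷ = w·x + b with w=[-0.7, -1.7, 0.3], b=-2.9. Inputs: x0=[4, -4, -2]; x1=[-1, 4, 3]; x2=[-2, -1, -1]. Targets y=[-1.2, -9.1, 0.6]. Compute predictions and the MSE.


ŷ0 = (-0.7)·(4) + (-1.7)·(-4) + (0.3)·(-2) - 2.9 = 0.5
ŷ1 = (-0.7)·(-1) + (-1.7)·(4) + (0.3)·(3) - 2.9 = -8.1
ŷ2 = (-0.7)·(-2) + (-1.7)·(-1) + (0.3)·(-1) - 2.9 = -0.1
errors² = [2.89, 1.0, 0.49]
MSE = 4.3800/3 = 1.46

1.46


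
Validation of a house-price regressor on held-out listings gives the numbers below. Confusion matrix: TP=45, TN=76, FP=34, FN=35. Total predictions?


Total = TP + TN + FP + FN
= 45 + 76 + 34 + 35
= 190
(Predicted positive: 79, predicted negative: 111)

190


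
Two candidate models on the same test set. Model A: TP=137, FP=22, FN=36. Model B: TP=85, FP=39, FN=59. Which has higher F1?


Model A: P=137/159=0.8616, R=137/173=0.7919, F1=2PR/(P+R)=2TP/(2TP+FP+FN)=274/332=0.8253
Model B: P=85/124=0.6855, R=85/144=0.5903, F1=2PR/(P+R)=2TP/(2TP+FP+FN)=170/268=0.6343
0.8253 > 0.6343 → Model A

Model A


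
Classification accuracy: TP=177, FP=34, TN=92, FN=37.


Accuracy = (TP+TN)/(TP+TN+FP+FN)
= (177+92)/(340)
= 269/340 = 79.12%

79.12%


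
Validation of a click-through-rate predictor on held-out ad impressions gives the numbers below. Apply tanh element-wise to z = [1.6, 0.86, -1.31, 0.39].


tanh(1.6) = 0.9217
tanh(0.86) = 0.6963
tanh(-1.31) = -0.8643
tanh(0.39) = 0.3714
result = [0.9217, 0.6963, -0.8643, 0.3714]

[0.9217, 0.6963, -0.8643, 0.3714]


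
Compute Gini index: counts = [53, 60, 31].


Probabilities: [53/144, 60/144, 31/144] ≈ [0.3681, 0.4167, 0.2153]
Σpᵢ² = (2809 + 3600 + 961)/144² = 7370/20736
Gini = 1 - Σpᵢ² = 1 - 7370/20736 = 0.6446

0.6446


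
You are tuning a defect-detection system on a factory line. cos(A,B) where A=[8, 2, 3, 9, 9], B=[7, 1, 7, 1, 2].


A·B = 8·7 + 2·1 + 3·7 + 9·1 + 9·2 = 106
‖A‖ = √239 = 15.4596, ‖B‖ = √104 = 10.198
cos = 106/(√239·√104) = 106/√24856 = 0.6723

0.6723


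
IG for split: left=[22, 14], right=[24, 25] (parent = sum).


Parent = [46, 39], H_parent = 0.9951
H_left = 0.9641 (n=36), H_right = 0.9997 (n=49)
H_children = (36/85)·0.9641 + (49/85)·0.9997 = 0.9846
IG = 0.9951 - 0.9846 = 0.0105

0.0105


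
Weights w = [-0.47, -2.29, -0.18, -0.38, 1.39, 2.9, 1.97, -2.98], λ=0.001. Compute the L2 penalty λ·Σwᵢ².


‖w‖₂² = (-0.47)² + (-2.29)² + (-0.18)² + (-0.38)² + (1.39)² + (2.9)² + (1.97)² + (-2.98)²
     = 0.2209 + 5.2441 + 0.0324 + 0.1444 + 1.9321 + 8.41 + 3.8809 + 8.8804
     = 28.7452
λ·‖w‖₂² = 0.001·28.7452 = 0.028745

0.028745


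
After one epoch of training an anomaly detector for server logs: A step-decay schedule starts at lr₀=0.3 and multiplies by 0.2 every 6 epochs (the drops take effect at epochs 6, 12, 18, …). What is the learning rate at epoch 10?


n_drops = ⌊10/6⌋ = 1
lr = 0.3·0.2^1 = 0.3·0.2 = 0.06

0.06


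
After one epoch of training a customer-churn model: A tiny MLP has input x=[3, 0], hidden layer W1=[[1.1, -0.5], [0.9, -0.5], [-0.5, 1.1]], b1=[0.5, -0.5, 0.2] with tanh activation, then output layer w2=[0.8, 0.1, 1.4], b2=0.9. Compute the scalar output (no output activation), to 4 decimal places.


z1[0] = (1.1)·(3) + (-0.5)·(0) + 0.5 = 3.8
z1[1] = (0.9)·(3) + (-0.5)·(0) - 0.5 = 2.2
z1[2] = (-0.5)·(3) + (1.1)·(0) + 0.2 = -1.3
h = tanh(z1) = [0.999, 0.9757, -0.8617]
output = (0.8)·(0.999) + (0.1)·(0.9757) + (1.4)·(-0.8617) + 0.9 = 0.5904

0.5904


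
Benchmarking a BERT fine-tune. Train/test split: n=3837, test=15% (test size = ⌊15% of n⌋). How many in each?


Test = ⌊3837·15/100⌋ = 575
Train = 3837 - 575 = 3262

Train: 3262, Test: 575


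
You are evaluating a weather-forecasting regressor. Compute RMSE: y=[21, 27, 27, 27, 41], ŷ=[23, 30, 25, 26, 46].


MSE = 43/5 = 8.6
RMSE = √(43/5) = 2.9326

2.9326


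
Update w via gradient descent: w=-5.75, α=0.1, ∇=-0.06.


w_new = w - α·∇
= -5.75 - 0.1·-0.06
= -5.75 + 0.006
= -5.744

-5.744


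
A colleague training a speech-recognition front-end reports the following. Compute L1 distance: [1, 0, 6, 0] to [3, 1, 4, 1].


d = |1-3| + |0-1| + |6-4| + |0-1|
  = 2 + 1 + 2 + 1
  = 6

6


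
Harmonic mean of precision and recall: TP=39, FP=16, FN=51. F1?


Precision = 39/55 = 0.7091
Recall = 39/90 = 0.4333
F1 = 2·P·R/(P+R) = 2·TP/(2·TP+FP+FN) = 78/(78+16+51) = 78/145 = 0.5379

0.5379


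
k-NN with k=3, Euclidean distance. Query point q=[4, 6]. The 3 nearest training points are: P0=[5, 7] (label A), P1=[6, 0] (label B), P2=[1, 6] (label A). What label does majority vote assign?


d(q,P0) = 1.4142  (label A)
d(q,P1) = 6.3246  (label B)
d(q,P2) = 3.0  (label A)
Votes: A=2, B=1
Majority → A

A


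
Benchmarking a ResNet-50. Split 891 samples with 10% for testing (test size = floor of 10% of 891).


Test = ⌊891·10/100⌋ = 89
Train = 891 - 89 = 802

Train: 802, Test: 89


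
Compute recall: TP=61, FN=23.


Recall = TP/(TP+FN)
= 61/(61+23)
= 61/84 = 72.62%

72.62%


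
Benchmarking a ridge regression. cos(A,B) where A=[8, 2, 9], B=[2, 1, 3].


A·B = 8·2 + 2·1 + 9·3 = 45
‖A‖ = √149 = 12.2066, ‖B‖ = √14 = 3.7417
cos = 45/(√149·√14) = 45/√2086 = 0.9853

0.9853


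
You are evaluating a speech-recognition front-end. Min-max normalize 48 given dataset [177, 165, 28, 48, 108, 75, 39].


min=28, max=177
(48-28)/(177-28) = 20/149 = 0.1342

0.1342


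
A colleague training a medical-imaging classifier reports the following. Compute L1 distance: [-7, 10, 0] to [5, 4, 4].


d = |-7-5| + |10-4| + |0-4|
  = 12 + 6 + 4
  = 22

22


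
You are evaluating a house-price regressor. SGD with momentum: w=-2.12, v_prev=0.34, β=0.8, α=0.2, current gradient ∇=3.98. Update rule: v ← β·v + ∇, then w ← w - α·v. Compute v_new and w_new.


v_new = 0.8·0.34 + 3.98 = 0.272 + 3.98 = 4.252
w_new = -2.12 - 0.2·4.252 = -2.12 - 0.8504 = -2.9704

v_new=4.252, w_new=-2.9704


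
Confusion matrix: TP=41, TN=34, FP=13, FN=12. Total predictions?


Total = TP + TN + FP + FN
= 41 + 34 + 13 + 12
= 100
(Predicted positive: 54, predicted negative: 46)

100


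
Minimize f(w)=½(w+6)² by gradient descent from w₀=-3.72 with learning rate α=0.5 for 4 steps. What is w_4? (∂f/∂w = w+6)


step 1: grad = -3.72+6 = 2.28; w = -3.72 - 0.5·(2.28) = -4.86
step 2: grad = -4.86+6 = 1.14; w = -4.86 - 0.5·(1.14) = -5.43
step 3: grad = -5.43+6 = 0.57; w = -5.43 - 0.5·(0.57) = -5.715
step 4: grad = -5.715+6 = 0.285; w = -5.715 - 0.5·(0.285) = -5.8575

-5.8575


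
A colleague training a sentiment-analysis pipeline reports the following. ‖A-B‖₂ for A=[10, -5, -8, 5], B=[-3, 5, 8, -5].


d = √((10+ 3)² + (-5-5)² + (-8-8)² + (5+ 5)²)
  = √(169 + 100 + 256 + 100)
  = √625 = 25.0

25.0


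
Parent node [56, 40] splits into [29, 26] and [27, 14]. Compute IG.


Parent = [56, 40], H_parent = 0.9799
H_left = 0.9979 (n=55), H_right = 0.9262 (n=41)
H_children = (55/96)·0.9979 + (41/96)·0.9262 = 0.9673
IG = 0.9799 - 0.9673 = 0.0126

0.0126


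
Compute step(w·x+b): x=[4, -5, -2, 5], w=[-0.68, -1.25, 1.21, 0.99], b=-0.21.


z = (4)·(-0.68) + (-5)·(-1.25) + (-2)·(1.21) + (5)·(0.99) - 0.21
  = 5.85
step(z) = 1 (z≥0)

1


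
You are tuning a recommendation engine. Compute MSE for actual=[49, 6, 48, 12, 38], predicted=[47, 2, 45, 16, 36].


Squared errors: (49-47)²=4, (6-2)²=16, (48-45)²=9, (12-16)²=16, (38-36)²=4
Sum = 49
MSE = 49/5 = 49/5

49/5


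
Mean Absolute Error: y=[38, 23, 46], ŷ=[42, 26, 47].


Absolute errors: |38-42|=4, |23-26|=3, |46-47|=1
Sum = 8
MAE = 8/3 = 8/3

8/3


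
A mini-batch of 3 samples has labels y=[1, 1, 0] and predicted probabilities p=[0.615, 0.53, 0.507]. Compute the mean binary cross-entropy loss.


L[0] = -ln(0.615) = 0.4861
L[1] = -ln(0.53) = 0.6349
L[2] = -ln(1-0.507) = -ln(0.493) = 0.7072
mean = (0.4861 + 0.6349 + 0.7072)/3 = 0.6094

0.6094


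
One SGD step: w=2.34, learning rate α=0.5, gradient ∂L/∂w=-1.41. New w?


w_new = w - α·∇
= 2.34 - 0.5·-1.41
= 2.34 + 0.705
= 3.045

3.045


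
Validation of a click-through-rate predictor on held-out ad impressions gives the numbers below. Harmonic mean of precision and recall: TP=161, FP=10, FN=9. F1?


Precision = 161/171 = 0.9415
Recall = 161/170 = 0.9471
F1 = 2·P·R/(P+R) = 2·TP/(2·TP+FP+FN) = 322/(322+10+9) = 322/341 = 0.9443

0.9443


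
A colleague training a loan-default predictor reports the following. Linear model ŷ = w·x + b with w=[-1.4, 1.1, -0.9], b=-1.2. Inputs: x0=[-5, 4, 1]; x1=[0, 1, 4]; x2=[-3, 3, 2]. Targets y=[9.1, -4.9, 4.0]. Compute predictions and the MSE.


ŷ0 = (-1.4)·(-5) + (1.1)·(4) + (-0.9)·(1) - 1.2 = 9.3
ŷ1 = (-1.4)·(0) + (1.1)·(1) + (-0.9)·(4) - 1.2 = -3.7
ŷ2 = (-1.4)·(-3) + (1.1)·(3) + (-0.9)·(2) - 1.2 = 4.5
errors² = [0.04, 1.44, 0.25]
MSE = 1.7300/3 = 0.5767

0.5767


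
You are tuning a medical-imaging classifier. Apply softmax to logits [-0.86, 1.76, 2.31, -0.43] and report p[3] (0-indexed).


Exponentials: e^-0.86=0.4232, e^1.76=5.8124, e^2.31=10.0744, e^-0.43=0.6505
Sum = 16.9605
Softmax = [0.0249, 0.3427, 0.594, 0.0384]
p[3] = 0.6505/16.9605 = 0.0384

0.0384


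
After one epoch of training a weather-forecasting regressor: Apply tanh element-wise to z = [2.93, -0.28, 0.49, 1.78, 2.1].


tanh(2.93) = 0.9943
tanh(-0.28) = -0.2729
tanh(0.49) = 0.4542
tanh(1.78) = 0.9447
tanh(2.1) = 0.9705
result = [0.9943, -0.2729, 0.4542, 0.9447, 0.9705]

[0.9943, -0.2729, 0.4542, 0.9447, 0.9705]


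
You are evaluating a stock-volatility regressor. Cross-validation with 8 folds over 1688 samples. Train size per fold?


Fold size = 1688/8 = 211
Training per fold = 1688 - 211 = 1477

1477


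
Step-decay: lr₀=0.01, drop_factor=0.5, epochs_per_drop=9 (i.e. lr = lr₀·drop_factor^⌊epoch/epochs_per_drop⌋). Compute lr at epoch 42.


n_drops = ⌊42/9⌋ = 4
lr = 0.01·0.5^4 = 0.01·0.0625 = 0.000625

0.000625


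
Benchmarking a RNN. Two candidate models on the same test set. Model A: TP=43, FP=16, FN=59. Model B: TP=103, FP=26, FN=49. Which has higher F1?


Model A: P=43/59=0.7288, R=43/102=0.4216, F1=2PR/(P+R)=2TP/(2TP+FP+FN)=86/161=0.5342
Model B: P=103/129=0.7984, R=103/152=0.6776, F1=2PR/(P+R)=2TP/(2TP+FP+FN)=206/281=0.7331
0.5342 < 0.7331 → Model B

Model B


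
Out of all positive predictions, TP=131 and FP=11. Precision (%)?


Precision = TP/(TP+FP)
= 131/(131+11)
= 131/142 = 92.25%

92.25%


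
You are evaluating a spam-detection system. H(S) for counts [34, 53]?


Probabilities: [34/87, 53/87] ≈ [0.3908, 0.6092]
H = -((34/87)·log₂(34/87) + (53/87)·log₂(53/87))
  = 0.9653 bits

0.9653 bits


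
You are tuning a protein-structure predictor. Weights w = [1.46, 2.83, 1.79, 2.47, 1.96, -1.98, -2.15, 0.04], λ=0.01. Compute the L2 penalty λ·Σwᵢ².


‖w‖₂² = (1.46)² + (2.83)² + (1.79)² + (2.47)² + (1.96)² + (-1.98)² + (-2.15)² + (0.04)²
     = 2.1316 + 8.0089 + 3.2041 + 6.1009 + 3.8416 + 3.9204 + 4.6225 + 0.0016
     = 31.8316
λ·‖w‖₂² = 0.01·31.8316 = 0.318316

0.318316


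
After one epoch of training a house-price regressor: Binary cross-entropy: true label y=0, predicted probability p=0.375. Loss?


BCE = -[y·ln(p) + (1-y)·ln(1-p)]
= -0 - 1·ln(1-0.375)
= -ln(0.625) = 0.47

0.47


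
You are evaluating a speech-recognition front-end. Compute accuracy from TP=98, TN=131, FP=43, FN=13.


Accuracy = (TP+TN)/(TP+TN+FP+FN)
= (98+131)/(285)
= 229/285 = 80.35%

80.35%


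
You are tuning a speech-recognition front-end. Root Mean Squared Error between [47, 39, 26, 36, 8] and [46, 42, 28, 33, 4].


MSE = 39/5 = 7.8
RMSE = √(39/5) = 2.7928

2.7928


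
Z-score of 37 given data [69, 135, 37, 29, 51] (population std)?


μ = 64.2, σ = 37.9178
z = (37 - 64.2)/37.9178 = -0.7173

-0.7173


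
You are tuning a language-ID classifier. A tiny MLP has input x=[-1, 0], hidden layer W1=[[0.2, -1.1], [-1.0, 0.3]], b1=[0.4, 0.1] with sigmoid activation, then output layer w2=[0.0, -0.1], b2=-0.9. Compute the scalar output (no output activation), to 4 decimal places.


z1[0] = (0.2)·(-1) + (-1.1)·(0) + 0.4 = 0.2
z1[1] = (-1.0)·(-1) + (0.3)·(0) + 0.1 = 1.1
h = sigmoid(z1) = [0.5498, 0.7503]
output = (0.0)·(0.5498) + (-0.1)·(0.7503) - 0.9 = -0.975

-0.975


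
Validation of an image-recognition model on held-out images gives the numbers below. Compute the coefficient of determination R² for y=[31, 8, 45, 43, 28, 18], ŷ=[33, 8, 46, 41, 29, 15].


ȳ = 28.8333
SS_res = Σ(y-ŷ)² = 19
SS_tot = Σ(y-ȳ)² = 1018.83
R² = 1 - SS_res/SS_tot = 1 - 0.0186 = 0.9814

0.9814


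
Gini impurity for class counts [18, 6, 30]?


Probabilities: [18/54, 6/54, 30/54] ≈ [0.3333, 0.1111, 0.5556]
Σpᵢ² = (324 + 36 + 900)/54² = 1260/2916
Gini = 1 - Σpᵢ² = 1 - 1260/2916 = 0.5679

0.5679


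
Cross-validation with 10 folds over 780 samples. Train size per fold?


Fold size = 780/10 = 78
Training per fold = 780 - 78 = 702

702


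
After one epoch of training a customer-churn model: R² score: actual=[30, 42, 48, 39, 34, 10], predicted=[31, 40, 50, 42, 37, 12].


ȳ = 33.8333
SS_res = Σ(y-ŷ)² = 31
SS_tot = Σ(y-ȳ)² = 876.83
R² = 1 - SS_res/SS_tot = 1 - 0.0354 = 0.9646

0.9646


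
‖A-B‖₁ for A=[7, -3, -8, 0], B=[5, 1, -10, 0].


d = |7-5| + |-3-1| + |-8+ 10| + |0-0|
  = 2 + 4 + 2 + 0
  = 8

8


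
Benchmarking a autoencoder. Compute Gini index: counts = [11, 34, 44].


Probabilities: [11/89, 34/89, 44/89] ≈ [0.1236, 0.382, 0.4944]
Σpᵢ² = (121 + 1156 + 1936)/89² = 3213/7921
Gini = 1 - Σpᵢ² = 1 - 3213/7921 = 0.5944

0.5944


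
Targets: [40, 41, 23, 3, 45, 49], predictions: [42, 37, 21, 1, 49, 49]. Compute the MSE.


Squared errors: (40-42)²=4, (41-37)²=16, (23-21)²=4, (3-1)²=4, (45-49)²=16, (49-49)²=0
Sum = 44
MSE = 44/6 = 22/3

22/3


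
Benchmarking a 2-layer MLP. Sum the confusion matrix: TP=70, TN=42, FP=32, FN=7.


Total = TP + TN + FP + FN
= 70 + 42 + 32 + 7
= 151
(Predicted positive: 102, predicted negative: 49)

151


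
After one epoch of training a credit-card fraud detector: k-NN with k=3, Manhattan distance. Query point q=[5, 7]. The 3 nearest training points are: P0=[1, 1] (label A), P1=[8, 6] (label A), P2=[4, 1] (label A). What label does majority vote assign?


d(q,P0) = 10  (label A)
d(q,P1) = 4  (label A)
d(q,P2) = 7  (label A)
Votes: A=3, B=0
Majority → A

A


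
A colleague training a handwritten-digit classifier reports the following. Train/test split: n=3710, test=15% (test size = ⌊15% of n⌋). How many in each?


Test = ⌊3710·15/100⌋ = 556
Train = 3710 - 556 = 3154

Train: 3154, Test: 556


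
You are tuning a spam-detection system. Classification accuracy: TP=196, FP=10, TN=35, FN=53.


Accuracy = (TP+TN)/(TP+TN+FP+FN)
= (196+35)/(294)
= 231/294 = 78.57%

78.57%


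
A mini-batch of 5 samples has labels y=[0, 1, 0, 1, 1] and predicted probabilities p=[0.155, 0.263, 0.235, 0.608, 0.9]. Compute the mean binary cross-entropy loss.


L[0] = -ln(1-0.155) = -ln(0.845) = 0.1684
L[1] = -ln(0.263) = 1.3356
L[2] = -ln(1-0.235) = -ln(0.765) = 0.2679
L[3] = -ln(0.608) = 0.4976
L[4] = -ln(0.9) = 0.1054
mean = (0.1684 + 1.3356 + 0.2679 + 0.4976 + 0.1054)/5 = 0.475

0.475


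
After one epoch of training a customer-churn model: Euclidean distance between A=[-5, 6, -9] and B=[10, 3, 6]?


d = √((-5-10)² + (6-3)² + (-9-6)²)
  = √(225 + 9 + 225)
  = √459 = 21.4243

21.4243


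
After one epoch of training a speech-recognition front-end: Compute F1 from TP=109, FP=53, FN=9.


Precision = 109/162 = 0.6728
Recall = 109/118 = 0.9237
F1 = 2·P·R/(P+R) = 2·TP/(2·TP+FP+FN) = 218/(218+53+9) = 218/280 = 0.7786

0.7786


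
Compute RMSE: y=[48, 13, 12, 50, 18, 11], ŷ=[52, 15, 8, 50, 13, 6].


MSE = 86/6 = 14.3333
RMSE = √(86/6) = 3.7859

3.7859


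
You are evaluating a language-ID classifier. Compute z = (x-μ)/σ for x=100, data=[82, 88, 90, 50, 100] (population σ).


μ = 82, σ = 17.0176
z = (100 - 82)/17.0176 = 1.0577

1.0577


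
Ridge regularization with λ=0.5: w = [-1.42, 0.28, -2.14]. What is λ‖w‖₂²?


‖w‖₂² = (-1.42)² + (0.28)² + (-2.14)²
     = 2.0164 + 0.0784 + 4.5796
     = 6.6744
λ·‖w‖₂² = 0.5·6.6744 = 3.3372

3.3372


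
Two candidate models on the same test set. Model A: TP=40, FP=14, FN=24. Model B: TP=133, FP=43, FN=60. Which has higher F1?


Model A: P=40/54=0.7407, R=40/64=0.625, F1=2PR/(P+R)=2TP/(2TP+FP+FN)=80/118=0.678
Model B: P=133/176=0.7557, R=133/193=0.6891, F1=2PR/(P+R)=2TP/(2TP+FP+FN)=266/369=0.7209
0.678 < 0.7209 → Model B

Model B


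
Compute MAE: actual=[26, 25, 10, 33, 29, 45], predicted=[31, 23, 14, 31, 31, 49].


Absolute errors: |26-31|=5, |25-23|=2, |10-14|=4, |33-31|=2, |29-31|=2, |45-49|=4
Sum = 19
MAE = 19/6 = 19/6

19/6


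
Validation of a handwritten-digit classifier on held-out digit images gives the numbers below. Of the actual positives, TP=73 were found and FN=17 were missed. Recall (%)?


Recall = TP/(TP+FN)
= 73/(73+17)
= 73/90 = 81.11%

81.11%


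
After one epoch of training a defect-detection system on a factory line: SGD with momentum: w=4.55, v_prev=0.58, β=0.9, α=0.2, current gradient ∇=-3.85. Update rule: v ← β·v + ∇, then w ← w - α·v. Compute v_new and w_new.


v_new = 0.9·0.58 - 3.85 = 0.522 - 3.85 = -3.328
w_new = 4.55 - 0.2·-3.328 = 4.55 + 0.6656 = 5.2156

v_new=-3.328, w_new=5.2156


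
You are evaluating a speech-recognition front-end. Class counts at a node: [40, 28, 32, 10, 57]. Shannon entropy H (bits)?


Probabilities: [40/167, 28/167, 32/167, 10/167, 57/167] ≈ [0.2395, 0.1677, 0.1916, 0.0599, 0.3413]
H = -((40/167)·log₂(40/167) + (28/167)·log₂(28/167) + (32/167)·log₂(32/167) + (10/167)·log₂(10/167) + (57/167)·log₂(57/167))
  = 2.1551 bits

2.1551 bits


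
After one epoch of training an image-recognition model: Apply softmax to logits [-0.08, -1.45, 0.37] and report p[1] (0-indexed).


Exponentials: e^-0.08=0.9231, e^-1.45=0.2346, e^0.37=1.4477
Sum = 2.6054
Softmax = [0.3543, 0.09, 0.5557]
p[1] = 0.2346/2.6054 = 0.09

0.09


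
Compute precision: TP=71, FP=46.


Precision = TP/(TP+FP)
= 71/(71+46)
= 71/117 = 60.68%

60.68%


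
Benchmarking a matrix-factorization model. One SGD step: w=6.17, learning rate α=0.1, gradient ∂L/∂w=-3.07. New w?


w_new = w - α·∇
= 6.17 - 0.1·-3.07
= 6.17 + 0.307
= 6.477

6.477


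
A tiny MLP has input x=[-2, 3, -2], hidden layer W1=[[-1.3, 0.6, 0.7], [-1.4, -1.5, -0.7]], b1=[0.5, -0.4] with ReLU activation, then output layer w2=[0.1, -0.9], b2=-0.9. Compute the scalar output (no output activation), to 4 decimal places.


z1[0] = (-1.3)·(-2) + (0.6)·(3) + (0.7)·(-2) + 0.5 = 3.5
z1[1] = (-1.4)·(-2) + (-1.5)·(3) + (-0.7)·(-2) - 0.4 = -0.7
h = ReLU(z1) = [3.5, 0.0]
output = (0.1)·(3.5) + (-0.9)·(0.0) - 0.9 = -0.55

-0.55


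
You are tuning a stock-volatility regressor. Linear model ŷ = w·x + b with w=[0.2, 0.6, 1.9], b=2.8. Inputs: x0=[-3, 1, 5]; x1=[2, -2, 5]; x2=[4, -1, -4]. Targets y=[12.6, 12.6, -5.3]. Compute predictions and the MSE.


ŷ0 = (0.2)·(-3) + (0.6)·(1) + (1.9)·(5) + 2.8 = 12.3
ŷ1 = (0.2)·(2) + (0.6)·(-2) + (1.9)·(5) + 2.8 = 11.5
ŷ2 = (0.2)·(4) + (0.6)·(-1) + (1.9)·(-4) + 2.8 = -4.6
errors² = [0.09, 1.21, 0.49]
MSE = 1.7900/3 = 0.5967

0.5967


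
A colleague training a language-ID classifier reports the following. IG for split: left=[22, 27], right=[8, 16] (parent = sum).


Parent = [30, 43], H_parent = 0.977
H_left = 0.9925 (n=49), H_right = 0.9183 (n=24)
H_children = (49/73)·0.9925 + (24/73)·0.9183 = 0.9681
IG = 0.977 - 0.9681 = 0.0089

0.0089


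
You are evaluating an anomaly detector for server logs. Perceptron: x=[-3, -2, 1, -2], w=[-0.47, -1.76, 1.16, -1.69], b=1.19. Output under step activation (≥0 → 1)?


z = (-3)·(-0.47) + (-2)·(-1.76) + (1)·(1.16) + (-2)·(-1.69) + 1.19
  = 10.66
step(z) = 1 (z≥0)

1


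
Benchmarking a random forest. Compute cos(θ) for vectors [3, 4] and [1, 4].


A·B = 3·1 + 4·4 = 19
‖A‖ = √25 = 5, ‖B‖ = √17 = 4.1231
cos = 19/(√25·√17) = 19/√425 = 0.9216

0.9216


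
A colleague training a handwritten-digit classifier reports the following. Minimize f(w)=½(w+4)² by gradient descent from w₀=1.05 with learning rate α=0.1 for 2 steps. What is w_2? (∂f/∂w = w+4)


step 1: grad = 1.05+4 = 5.05; w = 1.05 - 0.1·(5.05) = 0.545
step 2: grad = 0.545+4 = 4.545; w = 0.545 - 0.1·(4.545) = 0.0905

0.0905


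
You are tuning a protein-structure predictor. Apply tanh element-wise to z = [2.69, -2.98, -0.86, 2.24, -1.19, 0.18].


tanh(2.69) = 0.9908
tanh(-2.98) = -0.9949
tanh(-0.86) = -0.6963
tanh(2.24) = 0.9776
tanh(-1.19) = -0.8306
tanh(0.18) = 0.1781
result = [0.9908, -0.9949, -0.6963, 0.9776, -0.8306, 0.1781]

[0.9908, -0.9949, -0.6963, 0.9776, -0.8306, 0.1781]


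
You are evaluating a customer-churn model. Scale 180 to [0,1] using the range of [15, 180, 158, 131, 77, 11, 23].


min=11, max=180
(180-11)/(180-11) = 169/169 = 1.0

1.0


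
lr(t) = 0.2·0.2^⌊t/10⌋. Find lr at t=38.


n_drops = ⌊38/10⌋ = 3
lr = 0.2·0.2^3 = 0.2·0.008 = 0.0016

0.0016


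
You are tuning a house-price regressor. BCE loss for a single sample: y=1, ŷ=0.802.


BCE = -[y·ln(p) + (1-y)·ln(1-p)]
= -1·ln(0.802) - 0
= -ln(0.802) = 0.2206

0.2206


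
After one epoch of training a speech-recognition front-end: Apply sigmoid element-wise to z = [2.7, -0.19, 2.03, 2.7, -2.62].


σ(2.7) = 1/(1+e^-2.7) = 0.937
σ(-0.19) = 1/(1+e^0.19) = 0.4526
σ(2.03) = 1/(1+e^-2.03) = 0.8839
σ(2.7) = 1/(1+e^-2.7) = 0.937
σ(-2.62) = 1/(1+e^2.62) = 0.0679
result = [0.937, 0.4526, 0.8839, 0.937, 0.0679]

[0.937, 0.4526, 0.8839, 0.937, 0.0679]


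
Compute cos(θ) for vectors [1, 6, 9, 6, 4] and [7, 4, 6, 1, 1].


A·B = 1·7 + 6·4 + 9·6 + 6·1 + 4·1 = 95
‖A‖ = √170 = 13.0384, ‖B‖ = √103 = 10.1489
cos = 95/(√170·√103) = 95/√17510 = 0.7179

0.7179


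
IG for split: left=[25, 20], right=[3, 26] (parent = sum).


Parent = [28, 46], H_parent = 0.9569
H_left = 0.9911 (n=45), H_right = 0.4798 (n=29)
H_children = (45/74)·0.9911 + (29/74)·0.4798 = 0.7907
IG = 0.9569 - 0.7907 = 0.1662

0.1662


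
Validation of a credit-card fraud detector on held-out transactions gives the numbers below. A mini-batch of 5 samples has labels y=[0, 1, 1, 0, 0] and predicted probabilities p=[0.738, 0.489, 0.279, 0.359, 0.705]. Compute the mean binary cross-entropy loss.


L[0] = -ln(1-0.738) = -ln(0.262) = 1.3394
L[1] = -ln(0.489) = 0.7154
L[2] = -ln(0.279) = 1.2765
L[3] = -ln(1-0.359) = -ln(0.641) = 0.4447
L[4] = -ln(1-0.705) = -ln(0.295) = 1.2208
mean = (1.3394 + 0.7154 + 1.2765 + 0.4447 + 1.2208)/5 = 0.9994

0.9994


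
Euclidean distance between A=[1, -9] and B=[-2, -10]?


d = √((1+ 2)² + (-9+ 10)²)
  = √(9 + 1)
  = √10 = 3.1623

3.1623


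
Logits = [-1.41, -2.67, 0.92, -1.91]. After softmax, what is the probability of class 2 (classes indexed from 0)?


Exponentials: e^-1.41=0.2441, e^-2.67=0.0693, e^0.92=2.5093, e^-1.91=0.1481
Sum = 2.9708
Softmax = [0.0822, 0.0233, 0.8447, 0.0498]
p[2] = 2.5093/2.9708 = 0.8447

0.8447


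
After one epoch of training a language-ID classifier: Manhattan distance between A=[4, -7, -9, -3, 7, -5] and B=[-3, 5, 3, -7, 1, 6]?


d = |4+ 3| + |-7-5| + |-9-3| + |-3+ 7| + |7-1| + |-5-6|
  = 7 + 12 + 12 + 4 + 6 + 11
  = 52

52


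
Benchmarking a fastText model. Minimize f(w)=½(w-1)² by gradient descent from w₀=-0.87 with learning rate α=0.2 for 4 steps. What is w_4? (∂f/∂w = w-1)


step 1: grad = -0.87-1 = -1.87; w = -0.87 - 0.2·(-1.87) = -0.496
step 2: grad = -0.496-1 = -1.496; w = -0.496 - 0.2·(-1.496) = -0.1968
step 3: grad = -0.1968-1 = -1.1968; w = -0.1968 - 0.2·(-1.1968) = 0.04256
step 4: grad = 0.04256-1 = -0.95744; w = 0.04256 - 0.2·(-0.95744) = 0.234048

0.234048


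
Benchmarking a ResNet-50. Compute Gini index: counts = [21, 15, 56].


Probabilities: [21/92, 15/92, 56/92] ≈ [0.2283, 0.163, 0.6087]
Σpᵢ² = (441 + 225 + 3136)/92² = 3802/8464
Gini = 1 - Σpᵢ² = 1 - 3802/8464 = 0.5508

0.5508


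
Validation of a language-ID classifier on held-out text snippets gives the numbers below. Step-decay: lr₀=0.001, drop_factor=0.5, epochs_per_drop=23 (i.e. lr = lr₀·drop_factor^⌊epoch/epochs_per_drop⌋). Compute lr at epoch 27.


n_drops = ⌊27/23⌋ = 1
lr = 0.001·0.5^1 = 0.001·0.5 = 0.0005

0.0005


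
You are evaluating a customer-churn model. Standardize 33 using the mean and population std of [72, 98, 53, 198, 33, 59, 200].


μ = 101.8571, σ = 64.0835
z = (33 - 101.8571)/64.0835 = -1.0745

-1.0745


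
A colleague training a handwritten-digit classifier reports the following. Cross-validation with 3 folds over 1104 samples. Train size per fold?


Fold size = 1104/3 = 368
Training per fold = 1104 - 368 = 736

736


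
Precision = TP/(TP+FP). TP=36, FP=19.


Precision = TP/(TP+FP)
= 36/(36+19)
= 36/55 = 65.45%

65.45%


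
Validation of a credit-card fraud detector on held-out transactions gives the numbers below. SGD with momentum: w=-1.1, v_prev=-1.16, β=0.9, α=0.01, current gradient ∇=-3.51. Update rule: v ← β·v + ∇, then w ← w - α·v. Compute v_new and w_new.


v_new = 0.9·-1.16 - 3.51 = -1.044 - 3.51 = -4.554
w_new = -1.1 - 0.01·-4.554 = -1.1 + 0.04554 = -1.05446

v_new=-4.554, w_new=-1.05446


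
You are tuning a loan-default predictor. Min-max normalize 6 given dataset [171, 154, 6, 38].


min=6, max=171
(6-6)/(171-6) = 0/165 = 0.0

0.0


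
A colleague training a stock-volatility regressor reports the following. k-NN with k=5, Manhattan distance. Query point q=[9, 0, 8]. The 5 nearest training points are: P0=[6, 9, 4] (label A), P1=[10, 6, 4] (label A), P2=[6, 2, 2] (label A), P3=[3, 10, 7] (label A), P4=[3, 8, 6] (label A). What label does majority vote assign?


d(q,P0) = 16  (label A)
d(q,P1) = 11  (label A)
d(q,P2) = 11  (label A)
d(q,P3) = 17  (label A)
d(q,P4) = 16  (label A)
Votes: A=5, B=0
Majority → A

A


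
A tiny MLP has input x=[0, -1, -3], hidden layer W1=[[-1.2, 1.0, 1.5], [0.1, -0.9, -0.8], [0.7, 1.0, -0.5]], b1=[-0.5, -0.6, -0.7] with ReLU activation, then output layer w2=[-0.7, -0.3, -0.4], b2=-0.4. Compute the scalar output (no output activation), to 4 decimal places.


z1[0] = (-1.2)·(0) + (1.0)·(-1) + (1.5)·(-3) - 0.5 = -6.0
z1[1] = (0.1)·(0) + (-0.9)·(-1) + (-0.8)·(-3) - 0.6 = 2.7
z1[2] = (0.7)·(0) + (1.0)·(-1) + (-0.5)·(-3) - 0.7 = -0.2
h = ReLU(z1) = [0.0, 2.7, 0.0]
output = (-0.7)·(0.0) + (-0.3)·(2.7) + (-0.4)·(0.0) - 0.4 = -1.21

-1.21


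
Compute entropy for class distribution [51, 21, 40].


Probabilities: [51/112, 21/112, 40/112] ≈ [0.4554, 0.1875, 0.3571]
H = -((51/112)·log₂(51/112) + (21/112)·log₂(21/112) + (40/112)·log₂(40/112))
  = 1.5001 bits

1.5001 bits


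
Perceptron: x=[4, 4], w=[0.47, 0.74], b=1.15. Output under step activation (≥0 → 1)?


z = (4)·(0.47) + (4)·(0.74) + 1.15
  = 5.99
step(z) = 1 (z≥0)

1


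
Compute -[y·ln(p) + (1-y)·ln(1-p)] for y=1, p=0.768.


BCE = -[y·ln(p) + (1-y)·ln(1-p)]
= -1·ln(0.768) - 0
= -ln(0.768) = 0.264

0.264


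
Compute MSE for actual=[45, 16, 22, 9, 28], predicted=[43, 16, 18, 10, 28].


Squared errors: (45-43)²=4, (16-16)²=0, (22-18)²=16, (9-10)²=1, (28-28)²=0
Sum = 21
MSE = 21/5 = 21/5

21/5
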